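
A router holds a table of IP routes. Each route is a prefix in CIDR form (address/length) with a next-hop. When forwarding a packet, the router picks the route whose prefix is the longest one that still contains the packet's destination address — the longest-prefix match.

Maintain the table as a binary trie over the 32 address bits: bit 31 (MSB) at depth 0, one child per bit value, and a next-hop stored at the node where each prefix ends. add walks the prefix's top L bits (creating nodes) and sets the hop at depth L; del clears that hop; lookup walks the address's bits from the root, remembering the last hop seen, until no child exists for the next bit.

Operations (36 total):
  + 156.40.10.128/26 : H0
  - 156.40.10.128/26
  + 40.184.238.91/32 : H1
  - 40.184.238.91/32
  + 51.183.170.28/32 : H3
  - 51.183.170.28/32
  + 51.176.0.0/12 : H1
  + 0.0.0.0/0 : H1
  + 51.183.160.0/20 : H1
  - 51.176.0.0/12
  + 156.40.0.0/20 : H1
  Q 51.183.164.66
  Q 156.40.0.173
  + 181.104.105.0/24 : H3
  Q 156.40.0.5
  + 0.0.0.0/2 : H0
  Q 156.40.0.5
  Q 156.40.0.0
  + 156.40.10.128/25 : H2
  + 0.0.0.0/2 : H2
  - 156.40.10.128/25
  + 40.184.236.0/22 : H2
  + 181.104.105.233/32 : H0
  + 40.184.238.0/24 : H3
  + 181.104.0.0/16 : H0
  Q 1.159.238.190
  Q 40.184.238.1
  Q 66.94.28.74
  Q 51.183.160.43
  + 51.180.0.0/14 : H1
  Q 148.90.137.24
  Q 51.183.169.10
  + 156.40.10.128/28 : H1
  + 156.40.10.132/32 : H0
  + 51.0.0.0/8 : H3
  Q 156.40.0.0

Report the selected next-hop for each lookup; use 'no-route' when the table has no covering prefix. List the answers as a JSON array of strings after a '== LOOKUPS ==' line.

Trace:
  + 156.40.10.128/26 (H0) depth=26
  del 156.40.10.128/26 (clear depth 26)
  + 40.184.238.91/32 (H1) depth=32
  del 40.184.238.91/32 (clear depth 32)
  + 51.183.170.28/32 (H3) depth=32
  del 51.183.170.28/32 (clear depth 32)
  + 51.176.0.0/12 (H1) depth=12
  + 0.0.0.0/0 (H1) depth=0
  + 51.183.160.0/20 (H1) depth=20
  del 51.176.0.0/12 (clear depth 12)
  + 156.40.0.0/20 (H1) depth=20
  lookup 51.183.164.66: bits 00110011101101111010 walk d0:H1→d1:-→d2:-→d3:-→d4:-→d5:-→d6:-→d7:-→d8:-→d9:-→d10:-→d11:-→d12:-→d13:-→d14:-→d15:-→d16:-→d17:-→d18:-→d19:-→d20:H1 -> H1
  lookup 156.40.0.173: bits 10011100001010000000 walk d0:H1→d1:-→d2:-→d3:-→d4:-→d5:-→d6:-→d7:-→d8:-→d9:-→d10:-→d11:-→d12:-→d13:-→d14:-→d15:-→d16:-→d17:-→d18:-→d19:-→d20:H1 -> H1
  + 181.104.105.0/24 (H3) depth=24
  lookup 156.40.0.5: bits 10011100001010000000 walk d0:H1→d1:-→d2:-→d3:-→d4:-→d5:-→d6:-→d7:-→d8:-→d9:-→d10:-→d11:-→d12:-→d13:-→d14:-→d15:-→d16:-→d17:-→d18:-→d19:-→d20:H1 -> H1
  + 0.0.0.0/2 (H0) depth=2
  lookup 156.40.0.5: bits 10011100001010000000 walk d0:H1→d1:-→d2:-→d3:-→d4:-→d5:-→d6:-→d7:-→d8:-→d9:-→d10:-→d11:-→d12:-→d13:-→d14:-→d15:-→d16:-→d17:-→d18:-→d19:-→d20:H1 -> H1
  lookup 156.40.0.0: bits 10011100001010000000 walk d0:H1→d1:-→d2:-→d3:-→d4:-→d5:-→d6:-→d7:-→d8:-→d9:-→d10:-→d11:-→d12:-→d13:-→d14:-→d15:-→d16:-→d17:-→d18:-→d19:-→d20:H1 -> H1
  + 156.40.10.128/25 (H2) depth=25
  + 0.0.0.0/2 (H2) depth=2
  del 156.40.10.128/25 (clear depth 25)
  + 40.184.236.0/22 (H2) depth=22
  + 181.104.105.233/32 (H0) depth=32
  + 40.184.238.0/24 (H3) depth=24
  + 181.104.0.0/16 (H0) depth=16
  lookup 1.159.238.190: bits 00 walk d0:H1→d1:-→d2:H2 -> H2
  lookup 40.184.238.1: bits 0010100010111000111011100 walk d0:H1→d1:-→d2:H2→d3:-→d4:-→d5:-→d6:-→d7:-→d8:-→d9:-→d10:-→d11:-→d12:-→d13:-→d14:-→d15:-→d16:-→d17:-→d18:-→d19:-→d20:-→d21:-→d22:H2→d23:-→d24:H3→d25:- -> H3
  lookup 66.94.28.74: bits 0 walk d0:H1→d1:- -> H1
  lookup 51.183.160.43: bits 00110011101101111010 walk d0:H1→d1:-→d2:H2→d3:-→d4:-→d5:-→d6:-→d7:-→d8:-→d9:-→d10:-→d11:-→d12:-→d13:-→d14:-→d15:-→d16:-→d17:-→d18:-→d19:-→d20:H1 -> H1
  + 51.180.0.0/14 (H1) depth=14
  lookup 148.90.137.24: bits 1001 walk d0:H1→d1:-→d2:-→d3:-→d4:- -> H1
  lookup 51.183.169.10: bits 0011001110110111101010 walk d0:H1→d1:-→d2:H2→d3:-→d4:-→d5:-→d6:-→d7:-→d8:-→d9:-→d10:-→d11:-→d12:-→d13:-→d14:H1→d15:-→d16:-→d17:-→d18:-→d19:-→d20:H1→d21:-→d22:- -> H1
  + 156.40.10.128/28 (H1) depth=28
  + 156.40.10.132/32 (H0) depth=32
  + 51.0.0.0/8 (H3) depth=8
  lookup 156.40.0.0: bits 10011100001010000000 walk d0:H1→d1:-→d2:-→d3:-→d4:-→d5:-→d6:-→d7:-→d8:-→d9:-→d10:-→d11:-→d12:-→d13:-→d14:-→d15:-→d16:-→d17:-→d18:-→d19:-→d20:H1 -> H1

== LOOKUPS ==
["H1","H1","H1","H1","H1","H2","H3","H1","H1","H1","H1","H1"]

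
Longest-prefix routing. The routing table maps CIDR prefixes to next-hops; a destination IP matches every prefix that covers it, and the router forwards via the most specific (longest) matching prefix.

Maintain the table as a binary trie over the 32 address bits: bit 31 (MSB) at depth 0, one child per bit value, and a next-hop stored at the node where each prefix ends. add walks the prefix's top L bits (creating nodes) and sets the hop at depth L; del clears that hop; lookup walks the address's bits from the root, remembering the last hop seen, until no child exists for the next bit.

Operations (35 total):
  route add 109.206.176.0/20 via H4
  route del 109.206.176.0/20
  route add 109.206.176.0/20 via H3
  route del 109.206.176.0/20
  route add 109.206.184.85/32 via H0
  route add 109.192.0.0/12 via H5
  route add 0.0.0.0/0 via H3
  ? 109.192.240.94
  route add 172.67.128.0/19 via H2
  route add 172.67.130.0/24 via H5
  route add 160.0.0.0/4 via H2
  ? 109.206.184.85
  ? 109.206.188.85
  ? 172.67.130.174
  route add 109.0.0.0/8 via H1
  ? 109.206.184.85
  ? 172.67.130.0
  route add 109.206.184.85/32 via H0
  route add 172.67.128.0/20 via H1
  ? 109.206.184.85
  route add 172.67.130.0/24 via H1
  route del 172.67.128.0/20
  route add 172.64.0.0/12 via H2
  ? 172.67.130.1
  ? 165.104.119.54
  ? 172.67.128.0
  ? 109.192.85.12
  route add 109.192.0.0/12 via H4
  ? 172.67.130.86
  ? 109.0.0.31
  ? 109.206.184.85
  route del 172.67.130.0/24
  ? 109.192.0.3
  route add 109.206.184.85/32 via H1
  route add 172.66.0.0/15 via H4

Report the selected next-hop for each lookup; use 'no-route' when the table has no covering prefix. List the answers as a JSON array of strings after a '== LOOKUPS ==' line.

Trace:
  + 109.206.176.0/20 (H4) depth=20
  - 109.206.176.0/20 clear@20
  + 109.206.176.0/20 (H3) depth=20
  - 109.206.176.0/20 clear@20
  + 109.206.184.85/32 (H0) depth=32
  + 109.192.0.0/12 (H5) depth=12
  + 0.0.0.0/0 (H3) depth=0
  Q 109.192.240.94: descend 011011011100 ; hops seen [H3,H5] ; pick H5
  + 172.67.128.0/19 (H2) depth=19
  + 172.67.130.0/24 (H5) depth=24
  + 160.0.0.0/4 (H2) depth=4
  Q 109.206.184.85: descend 01101101110011101011100001010101 ; hops seen [H3,H5,H0] ; pick H0
  Q 109.206.188.85: descend 011011011100111010111 ; hops seen [H3,H5] ; pick H5
  Q 172.67.130.174: descend 101011000100001110000010 ; hops seen [H3,H2,H2,H5] ; pick H5
  + 109.0.0.0/8 (H1) depth=8
  Q 109.206.184.85: descend 01101101110011101011100001010101 ; hops seen [H3,H1,H5,H0] ; pick H0
  Q 172.67.130.0: descend 101011000100001110000010 ; hops seen [H3,H2,H2,H5] ; pick H5
  + 109.206.184.85/32 (H0) depth=32
  + 172.67.128.0/20 (H1) depth=20
  Q 109.206.184.85: descend 01101101110011101011100001010101 ; hops seen [H3,H1,H5,H0] ; pick H0
  + 172.67.130.0/24 (H1) depth=24
  - 172.67.128.0/20 clear@20
  + 172.64.0.0/12 (H2) depth=12
  Q 172.67.130.1: descend 101011000100001110000010 ; hops seen [H3,H2,H2,H2,H1] ; pick H1
  Q 165.104.119.54: descend 1010 ; hops seen [H3,H2] ; pick H2
  Q 172.67.128.0: descend 1010110001000011100000 ; hops seen [H3,H2,H2,H2] ; pick H2
  Q 109.192.85.12: descend 011011011100 ; hops seen [H3,H1,H5] ; pick H5
  + 109.192.0.0/12 (H4) depth=12
  Q 172.67.130.86: descend 101011000100001110000010 ; hops seen [H3,H2,H2,H2,H1] ; pick H1
  Q 109.0.0.31: descend 01101101 ; hops seen [H3,H1] ; pick H1
  Q 109.206.184.85: descend 01101101110011101011100001010101 ; hops seen [H3,H1,H4,H0] ; pick H0
  - 172.67.130.0/24 clear@24
  Q 109.192.0.3: descend 011011011100 ; hops seen [H3,H1,H4] ; pick H4
  + 109.206.184.85/32 (H1) depth=32
  + 172.66.0.0/15 (H4) depth=15

== LOOKUPS ==
["H5","H0","H5","H5","H0","H5","H0","H1","H2","H2","H5","H1","H1","H0","H4"]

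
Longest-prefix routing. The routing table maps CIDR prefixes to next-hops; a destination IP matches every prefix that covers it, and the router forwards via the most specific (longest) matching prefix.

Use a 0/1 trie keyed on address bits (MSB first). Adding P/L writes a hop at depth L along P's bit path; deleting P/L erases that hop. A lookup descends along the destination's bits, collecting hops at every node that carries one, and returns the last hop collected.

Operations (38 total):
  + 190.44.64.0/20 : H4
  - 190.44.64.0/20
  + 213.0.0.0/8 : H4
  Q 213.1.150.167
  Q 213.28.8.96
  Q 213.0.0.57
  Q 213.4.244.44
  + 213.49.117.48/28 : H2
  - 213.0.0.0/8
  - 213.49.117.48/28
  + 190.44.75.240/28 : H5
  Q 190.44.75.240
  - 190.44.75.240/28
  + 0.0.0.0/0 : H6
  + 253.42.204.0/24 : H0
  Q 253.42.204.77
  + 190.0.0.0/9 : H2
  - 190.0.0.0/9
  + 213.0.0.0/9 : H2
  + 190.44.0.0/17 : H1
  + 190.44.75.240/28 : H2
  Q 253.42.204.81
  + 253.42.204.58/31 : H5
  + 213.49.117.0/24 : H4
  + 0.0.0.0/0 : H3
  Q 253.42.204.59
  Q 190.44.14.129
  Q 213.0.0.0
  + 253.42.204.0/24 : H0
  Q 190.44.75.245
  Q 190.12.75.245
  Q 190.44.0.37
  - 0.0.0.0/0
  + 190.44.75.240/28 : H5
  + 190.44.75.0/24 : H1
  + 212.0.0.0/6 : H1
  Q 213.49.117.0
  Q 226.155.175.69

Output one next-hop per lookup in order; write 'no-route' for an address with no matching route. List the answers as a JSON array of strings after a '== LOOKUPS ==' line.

Process each operation:
  add 190.44.64.0/20 -> H4 at depth 20
  del 190.44.64.0/20 (clear depth 20)
  add 213.0.0.0/8 -> H4 at depth 8
  Q 213.1.150.167: descend 11010101 ; hops seen [H4] ; pick H4
  Q 213.28.8.96: descend 11010101 ; hops seen [H4] ; pick H4
  Q 213.0.0.57: descend 11010101 ; hops seen [H4] ; pick H4
  Q 213.4.244.44: descend 11010101 ; hops seen [H4] ; pick H4
  add 213.49.117.48/28 -> H2 at depth 28
  del 213.0.0.0/8 (clear depth 8)
  del 213.49.117.48/28 (clear depth 28)
  add 190.44.75.240/28 -> H5 at depth 28
  Q 190.44.75.240: descend 1011111000101100010010111111 ; hops seen [H5] ; pick H5
  del 190.44.75.240/28 (clear depth 28)
  add 0.0.0.0/0 -> H6 at depth 0
  add 253.42.204.0/24 -> H0 at depth 24
  Q 253.42.204.77: descend 111111010010101011001100 ; hops seen [H6,H0] ; pick H0
  add 190.0.0.0/9 -> H2 at depth 9
  del 190.0.0.0/9 (clear depth 9)
  add 213.0.0.0/9 -> H2 at depth 9
  add 190.44.0.0/17 -> H1 at depth 17
  add 190.44.75.240/28 -> H2 at depth 28
  Q 253.42.204.81: descend 111111010010101011001100 ; hops seen [H6,H0] ; pick H0
  add 253.42.204.58/31 -> H5 at depth 31
  add 213.49.117.0/24 -> H4 at depth 24
  add 0.0.0.0/0 -> H3 at depth 0
  Q 253.42.204.59: descend 1111110100101010110011000011101 ; hops seen [H3,H0,H5] ; pick H5
  Q 190.44.14.129: descend 10111110001011000 ; hops seen [H3,H1] ; pick H1
  Q 213.0.0.0: descend 1101010100 ; hops seen [H3,H2] ; pick H2
  add 253.42.204.0/24 -> H0 at depth 24
  Q 190.44.75.245: descend 1011111000101100010010111111 ; hops seen [H3,H1,H2] ; pick H2
  Q 190.12.75.245: descend 1011111000 ; hops seen [H3] ; pick H3
  Q 190.44.0.37: descend 10111110001011000 ; hops seen [H3,H1] ; pick H1
  del 0.0.0.0/0 (clear depth 0)
  add 190.44.75.240/28 -> H5 at depth 28
  add 190.44.75.0/24 -> H1 at depth 24
  add 212.0.0.0/6 -> H1 at depth 6
  Q 213.49.117.0: descend 11010101001100010111010100 ; hops seen [H1,H2,H4] ; pick H4
  Q 226.155.175.69: descend 111 ; hops seen [∅] ; pick no-route

== LOOKUPS ==
["H4","H4","H4","H4","H5","H0","H0","H5","H1","H2","H2","H3","H1","H4","no-route"]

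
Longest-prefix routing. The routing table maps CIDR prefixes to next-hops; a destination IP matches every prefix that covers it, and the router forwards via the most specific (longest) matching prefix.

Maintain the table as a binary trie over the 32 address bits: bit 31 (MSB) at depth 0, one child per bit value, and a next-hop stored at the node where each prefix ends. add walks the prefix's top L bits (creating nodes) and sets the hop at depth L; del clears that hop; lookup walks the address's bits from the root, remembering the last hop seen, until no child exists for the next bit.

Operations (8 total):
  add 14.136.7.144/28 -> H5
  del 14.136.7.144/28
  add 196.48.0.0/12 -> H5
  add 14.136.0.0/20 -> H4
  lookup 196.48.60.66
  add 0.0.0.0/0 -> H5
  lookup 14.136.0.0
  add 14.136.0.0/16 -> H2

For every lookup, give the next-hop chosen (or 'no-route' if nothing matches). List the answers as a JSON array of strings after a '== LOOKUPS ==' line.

Process each operation:
  add 14.136.7.144/28 -> H5 at depth 28
  - 14.136.7.144/28 clear@28
  add 196.48.0.0/12 -> H5 at depth 12
  add 14.136.0.0/20 -> H4 at depth 20
  ? 196.48.60.66  path d0:-→d1:-→d2:-→d3:-→d4:-→d5:-→d6:-→d7:-→d8:-→d9:-→d10:-→d11:-→d12:H5  best=H5
  add 0.0.0.0/0 -> H5 at depth 0
  ? 14.136.0.0  path d0:H5→d1:-→d2:-→d3:-→d4:-→d5:-→d6:-→d7:-→d8:-→d9:-→d10:-→d11:-→d12:-→d13:-→d14:-→d15:-→d16:-→d17:-→d18:-→d19:-→d20:H4→d21:-  best=H4
  add 14.136.0.0/16 -> H2 at depth 16

== LOOKUPS ==
["H5","H4"]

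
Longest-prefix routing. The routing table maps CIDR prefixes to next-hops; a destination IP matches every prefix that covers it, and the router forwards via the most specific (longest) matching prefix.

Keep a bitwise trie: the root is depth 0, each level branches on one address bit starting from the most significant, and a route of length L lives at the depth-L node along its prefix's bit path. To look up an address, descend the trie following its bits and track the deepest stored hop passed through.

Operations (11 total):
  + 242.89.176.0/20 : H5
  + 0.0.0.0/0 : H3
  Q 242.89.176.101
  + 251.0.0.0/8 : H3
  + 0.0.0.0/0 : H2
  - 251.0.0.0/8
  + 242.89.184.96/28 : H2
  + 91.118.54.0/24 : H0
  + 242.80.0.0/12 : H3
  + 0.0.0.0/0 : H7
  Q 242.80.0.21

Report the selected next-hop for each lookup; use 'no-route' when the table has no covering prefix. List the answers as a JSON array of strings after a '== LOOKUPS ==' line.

Trace:
  + 242.89.176.0/20 (H5) depth=20
  + 0.0.0.0/0 (H3) depth=0
  lookup 242.89.176.101: bits 11110010010110011011 walk d0:H3→d1:-→d2:-→d3:-→d4:-→d5:-→d6:-→d7:-→d8:-→d9:-→d10:-→d11:-→d12:-→d13:-→d14:-→d15:-→d16:-→d17:-→d18:-→d19:-→d20:H5 -> H5
  + 251.0.0.0/8 (H3) depth=8
  + 0.0.0.0/0 (H2) depth=0
  del 251.0.0.0/8 (clear depth 8)
  + 242.89.184.96/28 (H2) depth=28
  + 91.118.54.0/24 (H0) depth=24
  + 242.80.0.0/12 (H3) depth=12
  + 0.0.0.0/0 (H7) depth=0
  lookup 242.80.0.21: bits 111100100101 walk d0:H7→d1:-→d2:-→d3:-→d4:-→d5:-→d6:-→d7:-→d8:-→d9:-→d10:-→d11:-→d12:H3 -> H3

== LOOKUPS ==
["H5","H3"]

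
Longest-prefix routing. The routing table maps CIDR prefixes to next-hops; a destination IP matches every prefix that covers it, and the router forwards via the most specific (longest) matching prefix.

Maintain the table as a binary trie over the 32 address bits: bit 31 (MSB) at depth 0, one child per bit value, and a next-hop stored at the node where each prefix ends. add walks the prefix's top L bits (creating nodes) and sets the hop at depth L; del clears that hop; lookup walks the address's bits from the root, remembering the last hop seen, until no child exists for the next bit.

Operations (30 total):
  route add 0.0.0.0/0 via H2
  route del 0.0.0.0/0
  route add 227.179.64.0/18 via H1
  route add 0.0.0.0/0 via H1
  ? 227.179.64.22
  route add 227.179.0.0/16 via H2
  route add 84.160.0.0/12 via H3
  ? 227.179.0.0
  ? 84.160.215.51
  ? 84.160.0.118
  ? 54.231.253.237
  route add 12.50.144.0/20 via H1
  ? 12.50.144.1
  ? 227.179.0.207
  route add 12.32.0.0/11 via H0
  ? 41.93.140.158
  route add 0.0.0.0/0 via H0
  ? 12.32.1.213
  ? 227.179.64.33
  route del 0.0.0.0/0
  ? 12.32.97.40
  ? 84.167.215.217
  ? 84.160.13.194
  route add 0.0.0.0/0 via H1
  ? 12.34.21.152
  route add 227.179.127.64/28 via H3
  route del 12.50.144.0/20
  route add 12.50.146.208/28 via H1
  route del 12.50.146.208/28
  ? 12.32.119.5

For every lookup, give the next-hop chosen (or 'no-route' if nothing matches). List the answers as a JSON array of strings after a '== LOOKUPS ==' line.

Trace:
  + 0.0.0.0/0 (H2) depth=0
  del 0.0.0.0/0 (clear depth 0)
  + 227.179.64.0/18 (H1) depth=18
  + 0.0.0.0/0 (H1) depth=0
  ? 227.179.64.22  path d0:H1→d1:-→d2:-→d3:-→d4:-→d5:-→d6:-→d7:-→d8:-→d9:-→d10:-→d11:-→d12:-→d13:-→d14:-→d15:-→d16:-→d17:-→d18:H1  best=H1
  + 227.179.0.0/16 (H2) depth=16
  + 84.160.0.0/12 (H3) depth=12
  ? 227.179.0.0  path d0:H1→d1:-→d2:-→d3:-→d4:-→d5:-→d6:-→d7:-→d8:-→d9:-→d10:-→d11:-→d12:-→d13:-→d14:-→d15:-→d16:H2→d17:-  best=H2
  ? 84.160.215.51  path d0:H1→d1:-→d2:-→d3:-→d4:-→d5:-→d6:-→d7:-→d8:-→d9:-→d10:-→d11:-→d12:H3  best=H3
  ? 84.160.0.118  path d0:H1→d1:-→d2:-→d3:-→d4:-→d5:-→d6:-→d7:-→d8:-→d9:-→d10:-→d11:-→d12:H3  best=H3
  ? 54.231.253.237  path d0:H1→d1:-  best=H1
  + 12.50.144.0/20 (H1) depth=20
  ? 12.50.144.1  path d0:H1→d1:-→d2:-→d3:-→d4:-→d5:-→d6:-→d7:-→d8:-→d9:-→d10:-→d11:-→d12:-→d13:-→d14:-→d15:-→d16:-→d17:-→d18:-→d19:-→d20:H1  best=H1
  ? 227.179.0.207  path d0:H1→d1:-→d2:-→d3:-→d4:-→d5:-→d6:-→d7:-→d8:-→d9:-→d10:-→d11:-→d12:-→d13:-→d14:-→d15:-→d16:H2→d17:-  best=H2
  + 12.32.0.0/11 (H0) depth=11
  ? 41.93.140.158  path d0:H1→d1:-→d2:-  best=H1
  + 0.0.0.0/0 (H0) depth=0
  ? 12.32.1.213  path d0:H0→d1:-→d2:-→d3:-→d4:-→d5:-→d6:-→d7:-→d8:-→d9:-→d10:-→d11:H0  best=H0
  ? 227.179.64.33  path d0:H0→d1:-→d2:-→d3:-→d4:-→d5:-→d6:-→d7:-→d8:-→d9:-→d10:-→d11:-→d12:-→d13:-→d14:-→d15:-→d16:H2→d17:-→d18:H1  best=H1
  del 0.0.0.0/0 (clear depth 0)
  ? 12.32.97.40  path d0:-→d1:-→d2:-→d3:-→d4:-→d5:-→d6:-→d7:-→d8:-→d9:-→d10:-→d11:H0  best=H0
  ? 84.167.215.217  path d0:-→d1:-→d2:-→d3:-→d4:-→d5:-→d6:-→d7:-→d8:-→d9:-→d10:-→d11:-→d12:H3  best=H3
  ? 84.160.13.194  path d0:-→d1:-→d2:-→d3:-→d4:-→d5:-→d6:-→d7:-→d8:-→d9:-→d10:-→d11:-→d12:H3  best=H3
  + 0.0.0.0/0 (H1) depth=0
  ? 12.34.21.152  path d0:H1→d1:-→d2:-→d3:-→d4:-→d5:-→d6:-→d7:-→d8:-→d9:-→d10:-→d11:H0  best=H0
  + 227.179.127.64/28 (H3) depth=28
  del 12.50.144.0/20 (clear depth 20)
  + 12.50.146.208/28 (H1) depth=28
  del 12.50.146.208/28 (clear depth 28)
  ? 12.32.119.5  path d0:H1→d1:-→d2:-→d3:-→d4:-→d5:-→d6:-→d7:-→d8:-→d9:-→d10:-→d11:H0  best=H0

== LOOKUPS ==
["H1","H2","H3","H3","H1","H1","H2","H1","H0","H1","H0","H3","H3","H0","H0"]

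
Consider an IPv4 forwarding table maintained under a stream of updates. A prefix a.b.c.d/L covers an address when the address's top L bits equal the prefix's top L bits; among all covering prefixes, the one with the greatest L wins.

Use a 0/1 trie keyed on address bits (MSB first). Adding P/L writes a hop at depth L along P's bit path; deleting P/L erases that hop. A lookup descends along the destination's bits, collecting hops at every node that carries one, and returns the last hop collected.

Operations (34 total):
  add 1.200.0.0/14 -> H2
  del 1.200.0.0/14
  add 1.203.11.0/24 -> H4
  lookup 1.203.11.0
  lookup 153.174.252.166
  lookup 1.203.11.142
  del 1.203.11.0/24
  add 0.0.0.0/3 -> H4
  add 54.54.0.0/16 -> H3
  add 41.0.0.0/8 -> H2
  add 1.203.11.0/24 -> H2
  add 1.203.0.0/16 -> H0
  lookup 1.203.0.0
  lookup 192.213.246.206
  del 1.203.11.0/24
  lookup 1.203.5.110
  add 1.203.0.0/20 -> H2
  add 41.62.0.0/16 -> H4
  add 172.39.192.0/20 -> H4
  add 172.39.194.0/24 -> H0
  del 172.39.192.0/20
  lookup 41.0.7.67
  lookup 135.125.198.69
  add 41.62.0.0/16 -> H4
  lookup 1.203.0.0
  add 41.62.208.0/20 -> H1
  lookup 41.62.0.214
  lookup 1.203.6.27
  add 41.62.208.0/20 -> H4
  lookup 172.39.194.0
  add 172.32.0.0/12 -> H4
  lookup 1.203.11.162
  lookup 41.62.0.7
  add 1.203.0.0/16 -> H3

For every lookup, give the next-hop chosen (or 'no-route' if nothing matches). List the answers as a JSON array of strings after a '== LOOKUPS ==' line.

Process each operation:
  add 1.200.0.0/14 -> H2 at depth 14
  - 1.200.0.0/14 clear@14
  add 1.203.11.0/24 -> H4 at depth 24
  lookup 1.203.11.0: bits 000000011100101100001011 walk d0:-→d1:-→d2:-→d3:-→d4:-→d5:-→d6:-→d7:-→d8:-→d9:-→d10:-→d11:-→d12:-→d13:-→d14:-→d15:-→d16:-→d17:-→d18:-→d19:-→d20:-→d21:-→d22:-→d23:-→d24:H4 -> H4
  lookup 153.174.252.166: bits ε walk d0:- -> no-route
  lookup 1.203.11.142: bits 000000011100101100001011 walk d0:-→d1:-→d2:-→d3:-→d4:-→d5:-→d6:-→d7:-→d8:-→d9:-→d10:-→d11:-→d12:-→d13:-→d14:-→d15:-→d16:-→d17:-→d18:-→d19:-→d20:-→d21:-→d22:-→d23:-→d24:H4 -> H4
  - 1.203.11.0/24 clear@24
  add 0.0.0.0/3 -> H4 at depth 3
  add 54.54.0.0/16 -> H3 at depth 16
  add 41.0.0.0/8 -> H2 at depth 8
  add 1.203.11.0/24 -> H2 at depth 24
  add 1.203.0.0/16 -> H0 at depth 16
  lookup 1.203.0.0: bits 00000001110010110000 walk d0:-→d1:-→d2:-→d3:H4→d4:-→d5:-→d6:-→d7:-→d8:-→d9:-→d10:-→d11:-→d12:-→d13:-→d14:-→d15:-→d16:H0→d17:-→d18:-→d19:-→d20:- -> H0
  lookup 192.213.246.206: bits ε walk d0:- -> no-route
  - 1.203.11.0/24 clear@24
  lookup 1.203.5.110: bits 00000001110010110000 walk d0:-→d1:-→d2:-→d3:H4→d4:-→d5:-→d6:-→d7:-→d8:-→d9:-→d10:-→d11:-→d12:-→d13:-→d14:-→d15:-→d16:H0→d17:-→d18:-→d19:-→d20:- -> H0
  add 1.203.0.0/20 -> H2 at depth 20
  add 41.62.0.0/16 -> H4 at depth 16
  add 172.39.192.0/20 -> H4 at depth 20
  add 172.39.194.0/24 -> H0 at depth 24
  - 172.39.192.0/20 clear@20
  lookup 41.0.7.67: bits 0010100100 walk d0:-→d1:-→d2:-→d3:-→d4:-→d5:-→d6:-→d7:-→d8:H2→d9:-→d10:- -> H2
  lookup 135.125.198.69: bits 10 walk d0:-→d1:-→d2:- -> no-route
  add 41.62.0.0/16 -> H4 at depth 16
  lookup 1.203.0.0: bits 00000001110010110000 walk d0:-→d1:-→d2:-→d3:H4→d4:-→d5:-→d6:-→d7:-→d8:-→d9:-→d10:-→d11:-→d12:-→d13:-→d14:-→d15:-→d16:H0→d17:-→d18:-→d19:-→d20:H2 -> H2
  add 41.62.208.0/20 -> H1 at depth 20
  lookup 41.62.0.214: bits 0010100100111110 walk d0:-→d1:-→d2:-→d3:-→d4:-→d5:-→d6:-→d7:-→d8:H2→d9:-→d10:-→d11:-→d12:-→d13:-→d14:-→d15:-→d16:H4 -> H4
  lookup 1.203.6.27: bits 00000001110010110000 walk d0:-→d1:-→d2:-→d3:H4→d4:-→d5:-→d6:-→d7:-→d8:-→d9:-→d10:-→d11:-→d12:-→d13:-→d14:-→d15:-→d16:H0→d17:-→d18:-→d19:-→d20:H2 -> H2
  add 41.62.208.0/20 -> H4 at depth 20
  lookup 172.39.194.0: bits 101011000010011111000010 walk d0:-→d1:-→d2:-→d3:-→d4:-→d5:-→d6:-→d7:-→d8:-→d9:-→d10:-→d11:-→d12:-→d13:-→d14:-→d15:-→d16:-→d17:-→d18:-→d19:-→d20:-→d21:-→d22:-→d23:-→d24:H0 -> H0
  add 172.32.0.0/12 -> H4 at depth 12
  lookup 1.203.11.162: bits 000000011100101100001011 walk d0:-→d1:-→d2:-→d3:H4→d4:-→d5:-→d6:-→d7:-→d8:-→d9:-→d10:-→d11:-→d12:-→d13:-→d14:-→d15:-→d16:H0→d17:-→d18:-→d19:-→d20:H2→d21:-→d22:-→d23:-→d24:- -> H2
  lookup 41.62.0.7: bits 0010100100111110 walk d0:-→d1:-→d2:-→d3:-→d4:-→d5:-→d6:-→d7:-→d8:H2→d9:-→d10:-→d11:-→d12:-→d13:-→d14:-→d15:-→d16:H4 -> H4
  add 1.203.0.0/16 -> H3 at depth 16

== LOOKUPS ==
["H4","no-route","H4","H0","no-route","H0","H2","no-route","H2","H4","H2","H0","H2","H4"]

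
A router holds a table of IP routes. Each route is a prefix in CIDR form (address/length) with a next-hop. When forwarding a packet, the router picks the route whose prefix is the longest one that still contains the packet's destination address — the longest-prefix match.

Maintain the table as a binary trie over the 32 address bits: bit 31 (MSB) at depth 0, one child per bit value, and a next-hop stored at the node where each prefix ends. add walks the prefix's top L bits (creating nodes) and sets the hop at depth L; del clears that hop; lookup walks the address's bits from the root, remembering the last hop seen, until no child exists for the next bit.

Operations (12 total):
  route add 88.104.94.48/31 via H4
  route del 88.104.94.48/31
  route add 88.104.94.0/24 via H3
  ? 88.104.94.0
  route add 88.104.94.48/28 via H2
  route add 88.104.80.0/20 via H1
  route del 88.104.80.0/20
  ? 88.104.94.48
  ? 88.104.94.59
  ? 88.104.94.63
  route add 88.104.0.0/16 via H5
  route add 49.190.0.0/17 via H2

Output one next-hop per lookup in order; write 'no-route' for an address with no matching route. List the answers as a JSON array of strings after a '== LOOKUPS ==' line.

Apply in order:
  + 88.104.94.48/31 (H4) depth=31
  - 88.104.94.48/31 clear@31
  + 88.104.94.0/24 (H3) depth=24
  lookup 88.104.94.0: bits 01011000011010000101111000 walk d0:-→d1:-→d2:-→d3:-→d4:-→d5:-→d6:-→d7:-→d8:-→d9:-→d10:-→d11:-→d12:-→d13:-→d14:-→d15:-→d16:-→d17:-→d18:-→d19:-→d20:-→d21:-→d22:-→d23:-→d24:H3→d25:-→d26:- -> H3
  + 88.104.94.48/28 (H2) depth=28
  + 88.104.80.0/20 (H1) depth=20
  - 88.104.80.0/20 clear@20
  lookup 88.104.94.48: bits 0101100001101000010111100011000 walk d0:-→d1:-→d2:-→d3:-→d4:-→d5:-→d6:-→d7:-→d8:-→d9:-→d10:-→d11:-→d12:-→d13:-→d14:-→d15:-→d16:-→d17:-→d18:-→d19:-→d20:-→d21:-→d22:-→d23:-→d24:H3→d25:-→d26:-→d27:-→d28:H2→d29:-→d30:-→d31:- -> H2
  lookup 88.104.94.59: bits 0101100001101000010111100011 walk d0:-→d1:-→d2:-→d3:-→d4:-→d5:-→d6:-→d7:-→d8:-→d9:-→d10:-→d11:-→d12:-→d13:-→d14:-→d15:-→d16:-→d17:-→d18:-→d19:-→d20:-→d21:-→d22:-→d23:-→d24:H3→d25:-→d26:-→d27:-→d28:H2 -> H2
  lookup 88.104.94.63: bits 0101100001101000010111100011 walk d0:-→d1:-→d2:-→d3:-→d4:-→d5:-→d6:-→d7:-→d8:-→d9:-→d10:-→d11:-→d12:-→d13:-→d14:-→d15:-→d16:-→d17:-→d18:-→d19:-→d20:-→d21:-→d22:-→d23:-→d24:H3→d25:-→d26:-→d27:-→d28:H2 -> H2
  + 88.104.0.0/16 (H5) depth=16
  + 49.190.0.0/17 (H2) depth=17

== LOOKUPS ==
["H3","H2","H2","H2"]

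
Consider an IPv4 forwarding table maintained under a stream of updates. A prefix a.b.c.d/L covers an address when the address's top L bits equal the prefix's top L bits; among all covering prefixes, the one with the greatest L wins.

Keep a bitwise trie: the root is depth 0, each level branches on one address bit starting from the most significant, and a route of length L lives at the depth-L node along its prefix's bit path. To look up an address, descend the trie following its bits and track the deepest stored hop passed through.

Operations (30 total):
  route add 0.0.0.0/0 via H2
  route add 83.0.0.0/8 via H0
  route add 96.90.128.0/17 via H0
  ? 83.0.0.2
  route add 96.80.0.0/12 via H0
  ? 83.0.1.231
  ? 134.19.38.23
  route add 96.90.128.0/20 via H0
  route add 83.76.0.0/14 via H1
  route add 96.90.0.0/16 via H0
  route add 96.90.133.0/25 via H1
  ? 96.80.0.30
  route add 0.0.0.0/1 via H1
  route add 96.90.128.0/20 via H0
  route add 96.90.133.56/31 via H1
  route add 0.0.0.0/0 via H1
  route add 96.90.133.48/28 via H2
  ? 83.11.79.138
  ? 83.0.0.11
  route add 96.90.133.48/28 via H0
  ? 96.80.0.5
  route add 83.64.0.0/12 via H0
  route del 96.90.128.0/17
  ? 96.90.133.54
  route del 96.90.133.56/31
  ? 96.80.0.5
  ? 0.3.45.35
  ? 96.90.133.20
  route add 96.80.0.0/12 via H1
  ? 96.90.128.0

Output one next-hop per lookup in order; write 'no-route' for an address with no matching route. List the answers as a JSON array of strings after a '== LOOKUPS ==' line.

Trace:
  add 0.0.0.0/0 -> H2 at depth 0
  add 83.0.0.0/8 -> H0 at depth 8
  add 96.90.128.0/17 -> H0 at depth 17
  lookup 83.0.0.2: bits 01010011 walk d0:H2→d1:-→d2:-→d3:-→d4:-→d5:-→d6:-→d7:-→d8:H0 -> H0
  add 96.80.0.0/12 -> H0 at depth 12
  lookup 83.0.1.231: bits 01010011 walk d0:H2→d1:-→d2:-→d3:-→d4:-→d5:-→d6:-→d7:-→d8:H0 -> H0
  lookup 134.19.38.23: bits ε walk d0:H2 -> H2
  add 96.90.128.0/20 -> H0 at depth 20
  add 83.76.0.0/14 -> H1 at depth 14
  add 96.90.0.0/16 -> H0 at depth 16
  add 96.90.133.0/25 -> H1 at depth 25
  lookup 96.80.0.30: bits 011000000101 walk d0:H2→d1:-→d2:-→d3:-→d4:-→d5:-→d6:-→d7:-→d8:-→d9:-→d10:-→d11:-→d12:H0 -> H0
  add 0.0.0.0/1 -> H1 at depth 1
  add 96.90.128.0/20 -> H0 at depth 20
  add 96.90.133.56/31 -> H1 at depth 31
  add 0.0.0.0/0 -> H1 at depth 0
  add 96.90.133.48/28 -> H2 at depth 28
  lookup 83.11.79.138: bits 010100110 walk d0:H1→d1:H1→d2:-→d3:-→d4:-→d5:-→d6:-→d7:-→d8:H0→d9:- -> H0
  lookup 83.0.0.11: bits 010100110 walk d0:H1→d1:H1→d2:-→d3:-→d4:-→d5:-→d6:-→d7:-→d8:H0→d9:- -> H0
  add 96.90.133.48/28 -> H0 at depth 28
  lookup 96.80.0.5: bits 011000000101 walk d0:H1→d1:H1→d2:-→d3:-→d4:-→d5:-→d6:-→d7:-→d8:-→d9:-→d10:-→d11:-→d12:H0 -> H0
  add 83.64.0.0/12 -> H0 at depth 12
  - 96.90.128.0/17 clear@17
  lookup 96.90.133.54: bits 0110000001011010100001010011 walk d0:H1→d1:H1→d2:-→d3:-→d4:-→d5:-→d6:-→d7:-→d8:-→d9:-→d10:-→d11:-→d12:H0→d13:-→d14:-→d15:-→d16:H0→d17:-→d18:-→d19:-→d20:H0→d21:-→d22:-→d23:-→d24:-→d25:H1→d26:-→d27:-→d28:H0 -> H0
  - 96.90.133.56/31 clear@31
  lookup 96.80.0.5: bits 011000000101 walk d0:H1→d1:H1→d2:-→d3:-→d4:-→d5:-→d6:-→d7:-→d8:-→d9:-→d10:-→d11:-→d12:H0 -> H0
  lookup 0.3.45.35: bits 0 walk d0:H1→d1:H1 -> H1
  lookup 96.90.133.20: bits 01100000010110101000010100 walk d0:H1→d1:H1→d2:-→d3:-→d4:-→d5:-→d6:-→d7:-→d8:-→d9:-→d10:-→d11:-→d12:H0→d13:-→d14:-→d15:-→d16:H0→d17:-→d18:-→d19:-→d20:H0→d21:-→d22:-→d23:-→d24:-→d25:H1→d26:- -> H1
  add 96.80.0.0/12 -> H1 at depth 12
  lookup 96.90.128.0: bits 011000000101101010000 walk d0:H1→d1:H1→d2:-→d3:-→d4:-→d5:-→d6:-→d7:-→d8:-→d9:-→d10:-→d11:-→d12:H1→d13:-→d14:-→d15:-→d16:H0→d17:-→d18:-→d19:-→d20:H0→d21:- -> H0

== LOOKUPS ==
["H0","H0","H2","H0","H0","H0","H0","H0","H0","H1","H1","H0"]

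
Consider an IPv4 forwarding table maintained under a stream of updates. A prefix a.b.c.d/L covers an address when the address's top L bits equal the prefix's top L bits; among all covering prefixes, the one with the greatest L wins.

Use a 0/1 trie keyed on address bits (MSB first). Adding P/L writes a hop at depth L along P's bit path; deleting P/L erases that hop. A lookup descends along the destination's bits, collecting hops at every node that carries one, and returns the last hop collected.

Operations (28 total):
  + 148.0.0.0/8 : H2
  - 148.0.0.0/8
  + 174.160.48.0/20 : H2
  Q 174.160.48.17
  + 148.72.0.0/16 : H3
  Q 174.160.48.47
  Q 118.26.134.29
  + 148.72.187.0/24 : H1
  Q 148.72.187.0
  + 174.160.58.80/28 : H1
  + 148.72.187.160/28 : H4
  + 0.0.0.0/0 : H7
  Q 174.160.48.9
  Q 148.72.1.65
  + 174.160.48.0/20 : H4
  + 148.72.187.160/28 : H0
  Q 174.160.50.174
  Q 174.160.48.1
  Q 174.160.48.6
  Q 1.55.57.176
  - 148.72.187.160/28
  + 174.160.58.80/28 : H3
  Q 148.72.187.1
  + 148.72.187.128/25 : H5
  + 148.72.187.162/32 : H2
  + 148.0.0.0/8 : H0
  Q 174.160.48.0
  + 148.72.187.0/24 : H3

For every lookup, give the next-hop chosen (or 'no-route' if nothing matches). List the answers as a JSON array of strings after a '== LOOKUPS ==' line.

Process each operation:
  + 148.0.0.0/8 (H2) depth=8
  - 148.0.0.0/8 clear@8
  + 174.160.48.0/20 (H2) depth=20
  Q 174.160.48.17: descend 10101110101000000011 ; hops seen [H2] ; pick H2
  + 148.72.0.0/16 (H3) depth=16
  Q 174.160.48.47: descend 10101110101000000011 ; hops seen [H2] ; pick H2
  Q 118.26.134.29: descend ε ; hops seen [∅] ; pick no-route
  + 148.72.187.0/24 (H1) depth=24
  Q 148.72.187.0: descend 100101000100100010111011 ; hops seen [H3,H1] ; pick H1
  + 174.160.58.80/28 (H1) depth=28
  + 148.72.187.160/28 (H4) depth=28
  + 0.0.0.0/0 (H7) depth=0
  Q 174.160.48.9: descend 10101110101000000011 ; hops seen [H7,H2] ; pick H2
  Q 148.72.1.65: descend 1001010001001000 ; hops seen [H7,H3] ; pick H3
  + 174.160.48.0/20 (H4) depth=20
  + 148.72.187.160/28 (H0) depth=28
  Q 174.160.50.174: descend 10101110101000000011 ; hops seen [H7,H4] ; pick H4
  Q 174.160.48.1: descend 10101110101000000011 ; hops seen [H7,H4] ; pick H4
  Q 174.160.48.6: descend 10101110101000000011 ; hops seen [H7,H4] ; pick H4
  Q 1.55.57.176: descend ε ; hops seen [H7] ; pick H7
  - 148.72.187.160/28 clear@28
  + 174.160.58.80/28 (H3) depth=28
  Q 148.72.187.1: descend 100101000100100010111011 ; hops seen [H7,H3,H1] ; pick H1
  + 148.72.187.128/25 (H5) depth=25
  + 148.72.187.162/32 (H2) depth=32
  + 148.0.0.0/8 (H0) depth=8
  Q 174.160.48.0: descend 10101110101000000011 ; hops seen [H7,H4] ; pick H4
  + 148.72.187.0/24 (H3) depth=24

== LOOKUPS ==
["H2","H2","no-route","H1","H2","H3","H4","H4","H4","H7","H1","H4"]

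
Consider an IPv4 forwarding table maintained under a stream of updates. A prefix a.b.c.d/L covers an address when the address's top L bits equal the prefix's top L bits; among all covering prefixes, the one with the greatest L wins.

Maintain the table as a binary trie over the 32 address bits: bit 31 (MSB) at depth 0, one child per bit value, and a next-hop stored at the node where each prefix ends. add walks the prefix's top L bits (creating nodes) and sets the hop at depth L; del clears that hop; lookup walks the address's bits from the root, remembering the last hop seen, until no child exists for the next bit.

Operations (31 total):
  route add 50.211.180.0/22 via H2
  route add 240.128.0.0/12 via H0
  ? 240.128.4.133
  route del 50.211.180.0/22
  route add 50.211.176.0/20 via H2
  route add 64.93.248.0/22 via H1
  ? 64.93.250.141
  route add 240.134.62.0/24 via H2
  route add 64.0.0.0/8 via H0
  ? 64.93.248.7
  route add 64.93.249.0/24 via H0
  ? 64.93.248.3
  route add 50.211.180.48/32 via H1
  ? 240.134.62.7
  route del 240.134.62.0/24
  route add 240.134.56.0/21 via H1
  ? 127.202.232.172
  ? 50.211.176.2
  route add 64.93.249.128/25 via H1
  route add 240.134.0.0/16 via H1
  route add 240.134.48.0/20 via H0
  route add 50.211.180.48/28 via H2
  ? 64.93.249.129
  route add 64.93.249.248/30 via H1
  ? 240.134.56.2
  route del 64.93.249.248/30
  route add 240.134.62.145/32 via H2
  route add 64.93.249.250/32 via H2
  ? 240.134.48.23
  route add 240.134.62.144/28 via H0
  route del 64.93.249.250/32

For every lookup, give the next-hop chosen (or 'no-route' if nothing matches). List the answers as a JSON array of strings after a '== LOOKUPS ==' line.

Trace:
  add 50.211.180.0/22 -> H2 at depth 22
  add 240.128.0.0/12 -> H0 at depth 12
  ? 240.128.4.133  path d0:-→d1:-→d2:-→d3:-→d4:-→d5:-→d6:-→d7:-→d8:-→d9:-→d10:-→d11:-→d12:H0  best=H0
  del 50.211.180.0/22 (clear depth 22)
  add 50.211.176.0/20 -> H2 at depth 20
  add 64.93.248.0/22 -> H1 at depth 22
  ? 64.93.250.141  path d0:-→d1:-→d2:-→d3:-→d4:-→d5:-→d6:-→d7:-→d8:-→d9:-→d10:-→d11:-→d12:-→d13:-→d14:-→d15:-→d16:-→d17:-→d18:-→d19:-→d20:-→d21:-→d22:H1  best=H1
  add 240.134.62.0/24 -> H2 at depth 24
  add 64.0.0.0/8 -> H0 at depth 8
  ? 64.93.248.7  path d0:-→d1:-→d2:-→d3:-→d4:-→d5:-→d6:-→d7:-→d8:H0→d9:-→d10:-→d11:-→d12:-→d13:-→d14:-→d15:-→d16:-→d17:-→d18:-→d19:-→d20:-→d21:-→d22:H1  best=H1
  add 64.93.249.0/24 -> H0 at depth 24
  ? 64.93.248.3  path d0:-→d1:-→d2:-→d3:-→d4:-→d5:-→d6:-→d7:-→d8:H0→d9:-→d10:-→d11:-→d12:-→d13:-→d14:-→d15:-→d16:-→d17:-→d18:-→d19:-→d20:-→d21:-→d22:H1→d23:-  best=H1
  add 50.211.180.48/32 -> H1 at depth 32
  ? 240.134.62.7  path d0:-→d1:-→d2:-→d3:-→d4:-→d5:-→d6:-→d7:-→d8:-→d9:-→d10:-→d11:-→d12:H0→d13:-→d14:-→d15:-→d16:-→d17:-→d18:-→d19:-→d20:-→d21:-→d22:-→d23:-→d24:H2  best=H2
  del 240.134.62.0/24 (clear depth 24)
  add 240.134.56.0/21 -> H1 at depth 21
  ? 127.202.232.172  path d0:-→d1:-→d2:-  best=no-route
  ? 50.211.176.2  path d0:-→d1:-→d2:-→d3:-→d4:-→d5:-→d6:-→d7:-→d8:-→d9:-→d10:-→d11:-→d12:-→d13:-→d14:-→d15:-→d16:-→d17:-→d18:-→d19:-→d20:H2→d21:-  best=H2
  add 64.93.249.128/25 -> H1 at depth 25
  add 240.134.0.0/16 -> H1 at depth 16
  add 240.134.48.0/20 -> H0 at depth 20
  add 50.211.180.48/28 -> H2 at depth 28
  ? 64.93.249.129  path d0:-→d1:-→d2:-→d3:-→d4:-→d5:-→d6:-→d7:-→d8:H0→d9:-→d10:-→d11:-→d12:-→d13:-→d14:-→d15:-→d16:-→d17:-→d18:-→d19:-→d20:-→d21:-→d22:H1→d23:-→d24:H0→d25:H1  best=H1
  add 64.93.249.248/30 -> H1 at depth 30
  ? 240.134.56.2  path d0:-→d1:-→d2:-→d3:-→d4:-→d5:-→d6:-→d7:-→d8:-→d9:-→d10:-→d11:-→d12:H0→d13:-→d14:-→d15:-→d16:H1→d17:-→d18:-→d19:-→d20:H0→d21:H1  best=H1
  del 64.93.249.248/30 (clear depth 30)
  add 240.134.62.145/32 -> H2 at depth 32
  add 64.93.249.250/32 -> H2 at depth 32
  ? 240.134.48.23  path d0:-→d1:-→d2:-→d3:-→d4:-→d5:-→d6:-→d7:-→d8:-→d9:-→d10:-→d11:-→d12:H0→d13:-→d14:-→d15:-→d16:H1→d17:-→d18:-→d19:-→d20:H0  best=H0
  add 240.134.62.144/28 -> H0 at depth 28
  del 64.93.249.250/32 (clear depth 32)

== LOOKUPS ==
["H0","H1","H1","H1","H2","no-route","H2","H1","H1","H0"]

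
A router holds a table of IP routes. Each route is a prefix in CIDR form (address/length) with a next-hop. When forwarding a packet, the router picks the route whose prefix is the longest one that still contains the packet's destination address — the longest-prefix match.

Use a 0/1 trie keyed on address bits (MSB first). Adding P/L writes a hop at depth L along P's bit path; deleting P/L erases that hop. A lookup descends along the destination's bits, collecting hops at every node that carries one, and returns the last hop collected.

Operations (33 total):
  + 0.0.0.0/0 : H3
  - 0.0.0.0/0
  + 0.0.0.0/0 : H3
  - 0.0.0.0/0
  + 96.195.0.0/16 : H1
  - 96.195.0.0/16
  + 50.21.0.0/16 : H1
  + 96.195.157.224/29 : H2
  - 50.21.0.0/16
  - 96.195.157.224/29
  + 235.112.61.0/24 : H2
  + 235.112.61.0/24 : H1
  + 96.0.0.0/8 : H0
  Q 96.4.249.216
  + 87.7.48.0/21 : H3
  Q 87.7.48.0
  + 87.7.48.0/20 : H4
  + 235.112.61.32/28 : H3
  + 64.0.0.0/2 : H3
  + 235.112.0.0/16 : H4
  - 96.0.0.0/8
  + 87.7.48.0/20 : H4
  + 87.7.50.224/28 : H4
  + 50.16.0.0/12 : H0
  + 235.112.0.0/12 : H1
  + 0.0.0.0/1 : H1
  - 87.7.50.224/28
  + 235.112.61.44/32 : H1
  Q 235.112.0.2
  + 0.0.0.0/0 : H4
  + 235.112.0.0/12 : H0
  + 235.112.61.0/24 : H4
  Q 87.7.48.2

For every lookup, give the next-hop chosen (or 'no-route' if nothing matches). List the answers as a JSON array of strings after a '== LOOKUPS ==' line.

Trace:
  + 0.0.0.0/0 (H3) depth=0
  del 0.0.0.0/0 (clear depth 0)
  + 0.0.0.0/0 (H3) depth=0
  del 0.0.0.0/0 (clear depth 0)
  + 96.195.0.0/16 (H1) depth=16
  del 96.195.0.0/16 (clear depth 16)
  + 50.21.0.0/16 (H1) depth=16
  + 96.195.157.224/29 (H2) depth=29
  del 50.21.0.0/16 (clear depth 16)
  del 96.195.157.224/29 (clear depth 29)
  + 235.112.61.0/24 (H2) depth=24
  + 235.112.61.0/24 (H1) depth=24
  + 96.0.0.0/8 (H0) depth=8
  Q 96.4.249.216: descend 01100000 ; hops seen [H0] ; pick H0
  + 87.7.48.0/21 (H3) depth=21
  Q 87.7.48.0: descend 010101110000011100110 ; hops seen [H3] ; pick H3
  + 87.7.48.0/20 (H4) depth=20
  + 235.112.61.32/28 (H3) depth=28
  + 64.0.0.0/2 (H3) depth=2
  + 235.112.0.0/16 (H4) depth=16
  del 96.0.0.0/8 (clear depth 8)
  + 87.7.48.0/20 (H4) depth=20
  + 87.7.50.224/28 (H4) depth=28
  + 50.16.0.0/12 (H0) depth=12
  + 235.112.0.0/12 (H1) depth=12
  + 0.0.0.0/1 (H1) depth=1
  del 87.7.50.224/28 (clear depth 28)
  + 235.112.61.44/32 (H1) depth=32
  Q 235.112.0.2: descend 111010110111000000 ; hops seen [H1,H4] ; pick H4
  + 0.0.0.0/0 (H4) depth=0
  + 235.112.0.0/12 (H0) depth=12
  + 235.112.61.0/24 (H4) depth=24
  Q 87.7.48.2: descend 0101011100000111001100 ; hops seen [H4,H1,H3,H4,H3] ; pick H3

== LOOKUPS ==
["H0","H3","H4","H3"]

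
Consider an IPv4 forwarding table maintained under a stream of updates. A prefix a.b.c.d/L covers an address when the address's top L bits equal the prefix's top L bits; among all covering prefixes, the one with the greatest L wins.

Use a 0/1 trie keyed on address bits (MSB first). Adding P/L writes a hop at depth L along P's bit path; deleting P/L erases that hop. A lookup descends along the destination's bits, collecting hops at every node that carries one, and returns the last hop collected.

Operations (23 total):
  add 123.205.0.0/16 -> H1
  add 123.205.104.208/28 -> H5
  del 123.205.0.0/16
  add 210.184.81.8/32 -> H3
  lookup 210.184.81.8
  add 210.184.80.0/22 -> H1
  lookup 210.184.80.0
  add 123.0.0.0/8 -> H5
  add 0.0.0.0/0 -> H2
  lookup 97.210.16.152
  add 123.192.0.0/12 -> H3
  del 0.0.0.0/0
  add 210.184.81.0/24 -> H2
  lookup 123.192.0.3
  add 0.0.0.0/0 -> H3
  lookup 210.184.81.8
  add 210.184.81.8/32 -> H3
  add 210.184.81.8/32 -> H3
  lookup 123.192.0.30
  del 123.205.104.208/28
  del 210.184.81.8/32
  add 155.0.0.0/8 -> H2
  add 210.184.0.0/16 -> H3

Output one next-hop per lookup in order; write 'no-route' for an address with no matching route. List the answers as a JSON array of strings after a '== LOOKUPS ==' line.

Trace:
  + 123.205.0.0/16 (H1) depth=16
  + 123.205.104.208/28 (H5) depth=28
  del 123.205.0.0/16 (clear depth 16)
  + 210.184.81.8/32 (H3) depth=32
  lookup 210.184.81.8: bits 11010010101110000101000100001000 walk d0:-→d1:-→d2:-→d3:-→d4:-→d5:-→d6:-→d7:-→d8:-→d9:-→d10:-→d11:-→d12:-→d13:-→d14:-→d15:-→d16:-→d17:-→d18:-→d19:-→d20:-→d21:-→d22:-→d23:-→d24:-→d25:-→d26:-→d27:-→d28:-→d29:-→d30:-→d31:-→d32:H3 -> H3
  + 210.184.80.0/22 (H1) depth=22
  lookup 210.184.80.0: bits 11010010101110000101000 walk d0:-→d1:-→d2:-→d3:-→d4:-→d5:-→d6:-→d7:-→d8:-→d9:-→d10:-→d11:-→d12:-→d13:-→d14:-→d15:-→d16:-→d17:-→d18:-→d19:-→d20:-→d21:-→d22:H1→d23:- -> H1
  + 123.0.0.0/8 (H5) depth=8
  + 0.0.0.0/0 (H2) depth=0
  lookup 97.210.16.152: bits 011 walk d0:H2→d1:-→d2:-→d3:- -> H2
  + 123.192.0.0/12 (H3) depth=12
  del 0.0.0.0/0 (clear depth 0)
  + 210.184.81.0/24 (H2) depth=24
  lookup 123.192.0.3: bits 011110111100 walk d0:-→d1:-→d2:-→d3:-→d4:-→d5:-→d6:-→d7:-→d8:H5→d9:-→d10:-→d11:-→d12:H3 -> H3
  + 0.0.0.0/0 (H3) depth=0
  lookup 210.184.81.8: bits 11010010101110000101000100001000 walk d0:H3→d1:-→d2:-→d3:-→d4:-→d5:-→d6:-→d7:-→d8:-→d9:-→d10:-→d11:-→d12:-→d13:-→d14:-→d15:-→d16:-→d17:-→d18:-→d19:-→d20:-→d21:-→d22:H1→d23:-→d24:H2→d25:-→d26:-→d27:-→d28:-→d29:-→d30:-→d31:-→d32:H3 -> H3
  + 210.184.81.8/32 (H3) depth=32
  + 210.184.81.8/32 (H3) depth=32
  lookup 123.192.0.30: bits 011110111100 walk d0:H3→d1:-→d2:-→d3:-→d4:-→d5:-→d6:-→d7:-→d8:H5→d9:-→d10:-→d11:-→d12:H3 -> H3
  del 123.205.104.208/28 (clear depth 28)
  del 210.184.81.8/32 (clear depth 32)
  + 155.0.0.0/8 (H2) depth=8
  + 210.184.0.0/16 (H3) depth=16

== LOOKUPS ==
["H3","H1","H2","H3","H3","H3"]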